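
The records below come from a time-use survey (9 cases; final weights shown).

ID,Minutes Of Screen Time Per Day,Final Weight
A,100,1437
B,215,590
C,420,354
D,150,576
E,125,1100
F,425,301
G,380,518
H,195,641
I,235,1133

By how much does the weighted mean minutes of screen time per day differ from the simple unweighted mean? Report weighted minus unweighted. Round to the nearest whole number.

Unweighted sum = 100 + 215 + 420 + 150 + 125 + 425 + 380 + 195 + 235 = 2245
Unweighted mean = 2245 / 9 = 249.44444
Weighted sum = 100×1437 + 215×590 + 420×354 + 150×576 + 125×1100 + 425×301 + 380×518 + 195×641 + 235×1133
  = 143700 + 126850 + 148680 + 86400 + 137500 + 127925 + 196840 + 124995 + 266255 = 1359145
Sum of weights = 1437 + 590 + 354 + 576 + 1100 + 301 + 518 + 641 + 1133 = 6650
Weighted mean = 1359145 / 6650 = 204.38271
Difference (weighted minus unweighted) = -45.061738

-45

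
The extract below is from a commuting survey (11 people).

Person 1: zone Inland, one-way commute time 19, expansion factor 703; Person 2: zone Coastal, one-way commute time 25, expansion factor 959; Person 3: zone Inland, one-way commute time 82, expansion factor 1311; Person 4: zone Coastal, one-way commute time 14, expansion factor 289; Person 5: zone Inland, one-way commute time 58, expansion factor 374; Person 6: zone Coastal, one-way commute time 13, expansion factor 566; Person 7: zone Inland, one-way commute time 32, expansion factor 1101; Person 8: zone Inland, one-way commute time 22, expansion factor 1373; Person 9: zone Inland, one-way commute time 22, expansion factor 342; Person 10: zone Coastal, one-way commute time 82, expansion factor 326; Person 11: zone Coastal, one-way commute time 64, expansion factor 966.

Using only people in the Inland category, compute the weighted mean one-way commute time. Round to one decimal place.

Inland rows: 1, 3, 5, 7, 8, 9
Weighted sum = 215513
Sum of weights = 5204
Weighted mean = 215513 / 5204 = 41.412952

41.4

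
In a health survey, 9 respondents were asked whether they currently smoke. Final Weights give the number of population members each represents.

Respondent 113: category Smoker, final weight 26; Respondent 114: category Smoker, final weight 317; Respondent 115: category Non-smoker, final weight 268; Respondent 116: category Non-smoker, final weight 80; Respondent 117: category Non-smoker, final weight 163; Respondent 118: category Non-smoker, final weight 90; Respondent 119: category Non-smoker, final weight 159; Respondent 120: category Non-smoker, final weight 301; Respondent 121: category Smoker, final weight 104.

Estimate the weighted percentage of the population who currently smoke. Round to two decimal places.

Sum of weights for 'Smoker' = 26 + 317 + 104 = 447
Total weight = 26 + 317 + 268 + 80 + 163 + 90 + 159 + 301 + 104 = 1508
Weighted proportion = 447 / 1508 = 0.2964191 → 29.64191%

29.64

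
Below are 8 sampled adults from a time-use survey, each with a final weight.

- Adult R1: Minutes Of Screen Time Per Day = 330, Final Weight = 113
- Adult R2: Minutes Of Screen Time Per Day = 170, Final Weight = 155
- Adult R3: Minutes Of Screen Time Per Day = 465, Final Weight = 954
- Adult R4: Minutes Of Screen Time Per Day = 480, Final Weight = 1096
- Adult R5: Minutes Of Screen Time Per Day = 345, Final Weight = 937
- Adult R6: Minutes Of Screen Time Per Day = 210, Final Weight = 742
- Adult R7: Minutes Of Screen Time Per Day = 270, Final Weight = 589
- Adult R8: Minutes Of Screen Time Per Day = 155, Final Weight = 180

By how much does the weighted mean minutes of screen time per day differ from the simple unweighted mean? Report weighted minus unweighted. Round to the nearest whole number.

53

Unweighted sum = 2425
Unweighted mean = 2425 / 8 = 303.125
Weighted sum = 330×113 + 170×155 + 465×954 + 480×1096 + 345×937 + 210×742 + 270×589 + 155×180
  = 37290 + 26350 + 443610 + 526080 + 323265 + 155820 + 159030 + 27900 = 1699345
Sum of weights = 113 + 155 + 954 + 1096 + 937 + 742 + 589 + 180 = 4766
Weighted mean = 1699345 / 4766 = 356.55581
Difference (weighted minus unweighted) = 53.430812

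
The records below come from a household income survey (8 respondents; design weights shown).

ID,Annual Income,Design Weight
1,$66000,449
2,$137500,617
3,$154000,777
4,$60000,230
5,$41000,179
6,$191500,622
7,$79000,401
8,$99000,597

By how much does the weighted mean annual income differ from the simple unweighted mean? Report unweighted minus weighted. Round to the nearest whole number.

Unweighted sum = 66000 + 137500 + 154000 + 60000 + 41000 + 191500 + 79000 + 99000 = 828000
Unweighted mean = 828000 / 8 = 103500
Weighted sum = 66000×449 + 137500×617 + 154000×777 + 60000×230 + 41000×179 + 191500×622 + 79000×401 + 99000×597
  = 465163500
Sum of weights = 449 + 617 + 777 + 230 + 179 + 622 + 401 + 597 = 3872
Weighted mean = 465163500 / 3872 = 120135.2
Difference (unweighted minus weighted) = -16635.201

-16635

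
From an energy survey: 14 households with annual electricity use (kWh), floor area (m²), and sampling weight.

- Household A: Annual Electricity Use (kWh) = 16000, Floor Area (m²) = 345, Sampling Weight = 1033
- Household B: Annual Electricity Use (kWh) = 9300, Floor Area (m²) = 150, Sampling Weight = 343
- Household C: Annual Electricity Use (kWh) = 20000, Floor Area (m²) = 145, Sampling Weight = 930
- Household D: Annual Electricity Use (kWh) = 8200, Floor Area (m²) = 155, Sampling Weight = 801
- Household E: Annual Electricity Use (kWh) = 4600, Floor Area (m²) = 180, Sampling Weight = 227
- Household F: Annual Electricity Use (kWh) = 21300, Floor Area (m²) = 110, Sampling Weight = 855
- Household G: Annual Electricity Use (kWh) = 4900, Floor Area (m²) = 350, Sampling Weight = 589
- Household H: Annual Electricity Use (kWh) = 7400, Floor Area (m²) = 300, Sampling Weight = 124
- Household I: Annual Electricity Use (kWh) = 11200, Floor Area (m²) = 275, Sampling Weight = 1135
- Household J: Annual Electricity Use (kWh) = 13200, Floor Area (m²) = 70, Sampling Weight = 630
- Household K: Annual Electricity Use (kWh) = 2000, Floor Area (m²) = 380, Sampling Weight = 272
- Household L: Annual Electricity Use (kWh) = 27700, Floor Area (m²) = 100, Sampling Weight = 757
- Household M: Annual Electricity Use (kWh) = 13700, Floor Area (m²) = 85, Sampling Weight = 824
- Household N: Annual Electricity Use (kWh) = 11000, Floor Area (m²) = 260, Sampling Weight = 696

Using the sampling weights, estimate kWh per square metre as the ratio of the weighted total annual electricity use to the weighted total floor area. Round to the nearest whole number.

Σ wᵢ·y = 129431200
Σ wᵢ·x = 1831385
Ratio = 129431200 / 1831385 = 70.673943

71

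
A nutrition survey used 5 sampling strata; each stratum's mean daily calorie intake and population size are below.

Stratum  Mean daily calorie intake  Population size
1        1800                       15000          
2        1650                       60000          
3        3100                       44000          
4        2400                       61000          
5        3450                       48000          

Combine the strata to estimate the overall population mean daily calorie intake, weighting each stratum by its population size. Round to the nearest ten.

Σ Nₕ·x̄ₕ = 1800×15000 + 1650×60000 + 3100×44000 + 2400×61000 + 3450×48000
  = 27000000 + 99000000 + 136400000 + 146400000 + 165600000 = 574400000
Σ Nₕ = 228000
Overall mean = 574400000 / 228000 = 2519.2982

2520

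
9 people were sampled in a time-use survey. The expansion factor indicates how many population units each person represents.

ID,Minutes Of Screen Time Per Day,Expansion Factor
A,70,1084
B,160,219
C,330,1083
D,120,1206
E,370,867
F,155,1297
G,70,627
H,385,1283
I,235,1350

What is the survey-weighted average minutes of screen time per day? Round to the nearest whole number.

Weighted sum = 1989950
Sum of weights = 1084 + 219 + 1083 + 1206 + 867 + 1297 + 627 + 1283 + 1350 = 9016
Weighted mean = 1989950 / 9016 = 220.71318

221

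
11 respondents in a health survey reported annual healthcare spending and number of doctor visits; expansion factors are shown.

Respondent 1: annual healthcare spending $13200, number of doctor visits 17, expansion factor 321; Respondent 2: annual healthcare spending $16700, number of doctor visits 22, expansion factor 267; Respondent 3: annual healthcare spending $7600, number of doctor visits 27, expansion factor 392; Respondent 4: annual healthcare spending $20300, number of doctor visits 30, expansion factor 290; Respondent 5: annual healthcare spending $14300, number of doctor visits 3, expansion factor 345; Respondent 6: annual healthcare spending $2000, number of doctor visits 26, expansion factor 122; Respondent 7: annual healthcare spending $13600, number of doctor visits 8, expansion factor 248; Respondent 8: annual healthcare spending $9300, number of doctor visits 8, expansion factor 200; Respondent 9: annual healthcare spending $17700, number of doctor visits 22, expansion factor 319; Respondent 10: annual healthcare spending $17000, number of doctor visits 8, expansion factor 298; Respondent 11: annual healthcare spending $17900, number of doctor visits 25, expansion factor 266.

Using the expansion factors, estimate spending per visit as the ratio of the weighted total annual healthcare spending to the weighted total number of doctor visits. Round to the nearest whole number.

Σ wᵢ·y = 13200×321 + 16700×267 + 7600×392 + 20300×290 + 14300×345 + 2000×122 + 13600×248 + 9300×200 + 17700×319 + 17000×298 + 17900×266
  = 4237200 + 4458900 + 2979200 + 5887000 + 4933500 + 244000 + 3372800 + 1860000 + 5646300 + 5066000 + 4761400 = 43446300
Σ wᵢ·x = 17×321 + 22×267 + 27×392 + 30×290 + 3×345 + 26×122 + 8×248 + 8×200 + 22×319 + 8×298 + 25×266
  = 5457 + 5874 + 10584 + 8700 + 1035 + 3172 + 1984 + 1600 + 7018 + 2384 + 6650 = 54458
Ratio = 43446300 / 54458 = 797.79463

798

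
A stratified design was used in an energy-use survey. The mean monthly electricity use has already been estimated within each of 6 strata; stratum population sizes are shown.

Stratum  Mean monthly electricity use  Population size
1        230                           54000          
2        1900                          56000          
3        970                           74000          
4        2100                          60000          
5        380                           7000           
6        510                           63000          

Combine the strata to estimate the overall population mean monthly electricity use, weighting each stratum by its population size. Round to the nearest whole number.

Σ Nₕ·x̄ₕ = 230×54000 + 1900×56000 + 970×74000 + 2100×60000 + 380×7000 + 510×63000
  = 12420000 + 106400000 + 71780000 + 126000000 + 2660000 + 32130000 = 351390000
Σ Nₕ = 54000 + 56000 + 74000 + 60000 + 7000 + 63000 = 314000
Overall mean = 351390000 / 314000 = 1119.0764

1119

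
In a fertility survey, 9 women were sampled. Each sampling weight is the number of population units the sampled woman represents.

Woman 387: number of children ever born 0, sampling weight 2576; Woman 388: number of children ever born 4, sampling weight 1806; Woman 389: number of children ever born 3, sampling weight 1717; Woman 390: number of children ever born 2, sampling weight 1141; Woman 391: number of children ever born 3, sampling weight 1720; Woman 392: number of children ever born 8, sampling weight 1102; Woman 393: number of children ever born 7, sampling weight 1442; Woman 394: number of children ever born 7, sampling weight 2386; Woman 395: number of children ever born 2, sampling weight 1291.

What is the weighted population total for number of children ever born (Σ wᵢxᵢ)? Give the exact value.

58011

Weighted total = 58011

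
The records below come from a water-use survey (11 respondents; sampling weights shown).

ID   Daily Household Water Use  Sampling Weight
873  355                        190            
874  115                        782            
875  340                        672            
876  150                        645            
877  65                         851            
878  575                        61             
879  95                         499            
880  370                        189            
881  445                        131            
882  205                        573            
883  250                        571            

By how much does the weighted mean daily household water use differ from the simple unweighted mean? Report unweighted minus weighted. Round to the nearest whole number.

Unweighted sum = 355 + 115 + 340 + 150 + 65 + 575 + 95 + 370 + 445 + 205 + 250 = 2965
Unweighted mean = 2965 / 11 = 269.54545
Weighted sum = 355×190 + 115×782 + 340×672 + 150×645 + 65×851 + 575×61 + 95×499 + 370×189 + 445×131 + 205×573 + 250×571
  = 67450 + 89930 + 228480 + 96750 + 55315 + 35075 + 47405 + 69930 + 58295 + 117465 + 142750 = 1008845
Sum of weights = 190 + 782 + 672 + 645 + 851 + 61 + 499 + 189 + 131 + 573 + 571 = 5164
Weighted mean = 1008845 / 5164 = 195.36115
Difference (unweighted minus weighted) = 74.1843

74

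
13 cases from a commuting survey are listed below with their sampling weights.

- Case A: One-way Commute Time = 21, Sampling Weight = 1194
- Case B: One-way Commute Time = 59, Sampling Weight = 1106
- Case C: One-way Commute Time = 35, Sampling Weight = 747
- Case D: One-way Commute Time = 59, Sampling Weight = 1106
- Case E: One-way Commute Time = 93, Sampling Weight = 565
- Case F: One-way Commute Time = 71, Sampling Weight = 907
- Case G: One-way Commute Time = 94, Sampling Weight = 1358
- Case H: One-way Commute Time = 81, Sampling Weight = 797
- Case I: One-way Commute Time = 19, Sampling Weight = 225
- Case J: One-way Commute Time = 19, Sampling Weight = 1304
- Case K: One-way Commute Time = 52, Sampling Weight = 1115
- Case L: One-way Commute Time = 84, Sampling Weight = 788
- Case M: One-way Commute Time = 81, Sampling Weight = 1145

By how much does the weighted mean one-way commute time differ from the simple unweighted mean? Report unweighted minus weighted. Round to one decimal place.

Unweighted sum = 768
Unweighted mean = 768 / 13 = 59.076923
Weighted sum = 736846
Sum of weights = 12357
Weighted mean = 736846 / 12357 = 59.629845
Difference (unweighted minus weighted) = -0.55292235

-0.6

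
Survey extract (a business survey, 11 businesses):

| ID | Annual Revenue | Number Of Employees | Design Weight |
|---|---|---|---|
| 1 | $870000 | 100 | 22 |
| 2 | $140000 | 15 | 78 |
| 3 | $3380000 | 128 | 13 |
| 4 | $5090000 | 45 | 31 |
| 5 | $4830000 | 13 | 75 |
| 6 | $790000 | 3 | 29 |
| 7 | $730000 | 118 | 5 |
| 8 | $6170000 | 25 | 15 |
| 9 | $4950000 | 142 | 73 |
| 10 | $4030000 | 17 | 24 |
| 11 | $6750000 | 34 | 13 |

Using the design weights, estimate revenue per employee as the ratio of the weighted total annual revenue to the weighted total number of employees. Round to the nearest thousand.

Σ wᵢ·y = 1258970000
Σ wᵢ·x = 19672
Ratio = 1258970000 / 19672 = 63998.068

64000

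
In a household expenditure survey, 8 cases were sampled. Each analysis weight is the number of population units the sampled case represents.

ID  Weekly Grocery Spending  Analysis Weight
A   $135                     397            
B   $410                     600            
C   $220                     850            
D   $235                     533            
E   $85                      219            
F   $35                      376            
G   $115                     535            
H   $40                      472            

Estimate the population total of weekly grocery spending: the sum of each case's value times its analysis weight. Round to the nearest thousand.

724000

Weighted total = 724030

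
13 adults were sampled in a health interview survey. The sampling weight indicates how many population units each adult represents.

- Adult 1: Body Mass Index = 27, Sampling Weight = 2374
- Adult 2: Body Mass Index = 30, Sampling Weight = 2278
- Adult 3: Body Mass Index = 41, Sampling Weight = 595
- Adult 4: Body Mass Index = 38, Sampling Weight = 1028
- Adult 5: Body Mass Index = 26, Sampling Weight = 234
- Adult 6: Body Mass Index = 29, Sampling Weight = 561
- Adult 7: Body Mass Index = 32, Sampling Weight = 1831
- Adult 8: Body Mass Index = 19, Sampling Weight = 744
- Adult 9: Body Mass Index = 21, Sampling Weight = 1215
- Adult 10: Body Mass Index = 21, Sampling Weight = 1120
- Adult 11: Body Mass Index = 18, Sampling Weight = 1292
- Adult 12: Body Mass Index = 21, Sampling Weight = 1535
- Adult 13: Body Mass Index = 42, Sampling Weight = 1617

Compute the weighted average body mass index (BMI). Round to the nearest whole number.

Weighted sum = 463418
Sum of weights = 16424
Weighted mean = 463418 / 16424 = 28.215904

28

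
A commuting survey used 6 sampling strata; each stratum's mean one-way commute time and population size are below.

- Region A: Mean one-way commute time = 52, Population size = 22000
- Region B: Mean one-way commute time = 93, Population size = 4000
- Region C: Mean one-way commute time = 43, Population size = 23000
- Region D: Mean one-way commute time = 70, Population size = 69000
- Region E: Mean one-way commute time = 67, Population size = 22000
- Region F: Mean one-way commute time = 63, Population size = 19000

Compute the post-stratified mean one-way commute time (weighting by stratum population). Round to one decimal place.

Σ Nₕ·x̄ₕ = 52×22000 + 93×4000 + 43×23000 + 70×69000 + 67×22000 + 63×19000
  = 1144000 + 372000 + 989000 + 4830000 + 1474000 + 1197000 = 10006000
Σ Nₕ = 159000
Overall mean = 10006000 / 159000 = 62.930818

62.9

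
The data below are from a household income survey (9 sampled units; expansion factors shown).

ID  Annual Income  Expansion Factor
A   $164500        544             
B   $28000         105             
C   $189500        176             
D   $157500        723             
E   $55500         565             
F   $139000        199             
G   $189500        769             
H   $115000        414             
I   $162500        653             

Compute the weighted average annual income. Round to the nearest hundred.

Weighted sum = 164500×544 + 28000×105 + 189500×176 + 157500×723 + 55500×565 + 139000×199 + 189500×769 + 115000×414 + 162500×653
  = 89488000 + 2940000 + 33352000 + 113872500 + 31357500 + 27661000 + 145725500 + 47610000 + 106112500 = 598119000
Sum of weights = 544 + 105 + 176 + 723 + 565 + 199 + 769 + 414 + 653 = 4148
Weighted mean = 598119000 / 4148 = 144194.55

144200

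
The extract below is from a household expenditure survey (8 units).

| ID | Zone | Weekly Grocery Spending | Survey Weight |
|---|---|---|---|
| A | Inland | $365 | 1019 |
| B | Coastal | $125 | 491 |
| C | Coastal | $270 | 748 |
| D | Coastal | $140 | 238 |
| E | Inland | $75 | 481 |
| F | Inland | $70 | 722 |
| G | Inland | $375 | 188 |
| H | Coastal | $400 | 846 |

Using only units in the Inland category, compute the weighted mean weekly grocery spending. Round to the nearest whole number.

Inland rows: A, E, F, G
Weighted sum = 365×1019 + 75×481 + 70×722 + 375×188
  = 371935 + 36075 + 50540 + 70500 = 529050
Sum of weights = 1019 + 481 + 722 + 188 = 2410
Weighted mean = 529050 / 2410 = 219.52282

220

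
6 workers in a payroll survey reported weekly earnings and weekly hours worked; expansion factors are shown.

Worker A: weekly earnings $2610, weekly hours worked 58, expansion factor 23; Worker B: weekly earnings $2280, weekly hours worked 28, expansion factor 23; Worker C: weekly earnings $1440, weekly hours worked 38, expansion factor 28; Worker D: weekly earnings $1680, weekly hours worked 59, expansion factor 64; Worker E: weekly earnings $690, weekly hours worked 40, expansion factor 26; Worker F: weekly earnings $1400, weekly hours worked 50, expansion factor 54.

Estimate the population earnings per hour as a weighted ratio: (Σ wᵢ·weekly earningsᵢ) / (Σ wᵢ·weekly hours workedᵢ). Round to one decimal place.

33.5

Σ wᵢ·y = 2610×23 + 2280×23 + 1440×28 + 1680×64 + 690×26 + 1400×54
  = 353850
Σ wᵢ·x = 58×23 + 28×23 + 38×28 + 59×64 + 40×26 + 50×54
  = 10558
Ratio = 353850 / 10558 = 33.51487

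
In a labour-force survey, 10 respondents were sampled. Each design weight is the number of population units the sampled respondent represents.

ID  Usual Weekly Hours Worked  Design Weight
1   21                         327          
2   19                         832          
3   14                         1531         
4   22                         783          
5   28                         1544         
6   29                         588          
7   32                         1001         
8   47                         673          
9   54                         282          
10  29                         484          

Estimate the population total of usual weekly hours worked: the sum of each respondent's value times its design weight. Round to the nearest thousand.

215000

Weighted total = 214546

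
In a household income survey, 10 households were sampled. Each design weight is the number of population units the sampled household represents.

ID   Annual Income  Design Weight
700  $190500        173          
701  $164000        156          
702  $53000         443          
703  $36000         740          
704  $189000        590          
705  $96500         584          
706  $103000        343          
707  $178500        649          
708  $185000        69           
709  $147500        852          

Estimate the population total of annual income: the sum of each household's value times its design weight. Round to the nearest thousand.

566136000

Weighted total = 190500×173 + 164000×156 + 53000×443 + 36000×740 + 189000×590 + 96500×584 + 103000×343 + 178500×649 + 185000×69 + 147500×852
  = 566136000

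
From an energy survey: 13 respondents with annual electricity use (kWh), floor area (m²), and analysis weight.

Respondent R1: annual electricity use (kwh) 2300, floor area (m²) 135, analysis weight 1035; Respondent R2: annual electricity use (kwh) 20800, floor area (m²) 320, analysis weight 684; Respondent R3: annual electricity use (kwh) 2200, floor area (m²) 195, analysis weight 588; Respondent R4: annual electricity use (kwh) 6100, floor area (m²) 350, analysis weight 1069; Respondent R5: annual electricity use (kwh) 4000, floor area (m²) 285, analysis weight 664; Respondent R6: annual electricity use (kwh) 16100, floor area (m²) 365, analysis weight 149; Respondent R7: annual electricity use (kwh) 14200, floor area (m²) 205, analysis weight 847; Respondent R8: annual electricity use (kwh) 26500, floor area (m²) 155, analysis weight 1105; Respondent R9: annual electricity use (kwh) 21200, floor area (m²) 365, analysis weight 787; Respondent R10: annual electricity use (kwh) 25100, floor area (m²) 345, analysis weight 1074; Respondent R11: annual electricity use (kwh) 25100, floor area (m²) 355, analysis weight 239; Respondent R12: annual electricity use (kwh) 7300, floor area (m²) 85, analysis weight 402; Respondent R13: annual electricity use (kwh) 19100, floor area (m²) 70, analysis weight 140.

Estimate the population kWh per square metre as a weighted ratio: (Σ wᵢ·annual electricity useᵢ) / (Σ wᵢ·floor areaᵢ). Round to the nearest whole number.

57

Σ wᵢ·y = 126036300
Σ wᵢ·x = 2222550
Ratio = 126036300 / 2222550 = 56.707971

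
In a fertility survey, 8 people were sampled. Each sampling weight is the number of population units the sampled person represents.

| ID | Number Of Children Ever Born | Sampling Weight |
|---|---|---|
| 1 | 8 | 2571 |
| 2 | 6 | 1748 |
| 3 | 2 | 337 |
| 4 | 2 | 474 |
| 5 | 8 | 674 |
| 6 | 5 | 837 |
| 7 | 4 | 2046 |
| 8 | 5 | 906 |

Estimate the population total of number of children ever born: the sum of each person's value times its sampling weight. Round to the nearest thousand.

Weighted total = 54969

55000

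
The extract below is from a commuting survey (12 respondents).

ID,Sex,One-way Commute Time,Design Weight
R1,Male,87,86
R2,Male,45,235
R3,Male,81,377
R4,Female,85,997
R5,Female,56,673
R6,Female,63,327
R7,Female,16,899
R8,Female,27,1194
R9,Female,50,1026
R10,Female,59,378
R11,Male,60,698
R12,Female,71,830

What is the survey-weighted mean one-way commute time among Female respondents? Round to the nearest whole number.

51

Female rows: R4, R5, R6, R7, R8, R9, R10, R12
Weighted sum = 85×997 + 56×673 + 63×327 + 16×899 + 27×1194 + 50×1026 + 59×378 + 71×830
  = 84745 + 37688 + 20601 + 14384 + 32238 + 51300 + 22302 + 58930 = 322188
Sum of weights = 997 + 673 + 327 + 899 + 1194 + 1026 + 378 + 830 = 6324
Weighted mean = 322188 / 6324 = 50.946869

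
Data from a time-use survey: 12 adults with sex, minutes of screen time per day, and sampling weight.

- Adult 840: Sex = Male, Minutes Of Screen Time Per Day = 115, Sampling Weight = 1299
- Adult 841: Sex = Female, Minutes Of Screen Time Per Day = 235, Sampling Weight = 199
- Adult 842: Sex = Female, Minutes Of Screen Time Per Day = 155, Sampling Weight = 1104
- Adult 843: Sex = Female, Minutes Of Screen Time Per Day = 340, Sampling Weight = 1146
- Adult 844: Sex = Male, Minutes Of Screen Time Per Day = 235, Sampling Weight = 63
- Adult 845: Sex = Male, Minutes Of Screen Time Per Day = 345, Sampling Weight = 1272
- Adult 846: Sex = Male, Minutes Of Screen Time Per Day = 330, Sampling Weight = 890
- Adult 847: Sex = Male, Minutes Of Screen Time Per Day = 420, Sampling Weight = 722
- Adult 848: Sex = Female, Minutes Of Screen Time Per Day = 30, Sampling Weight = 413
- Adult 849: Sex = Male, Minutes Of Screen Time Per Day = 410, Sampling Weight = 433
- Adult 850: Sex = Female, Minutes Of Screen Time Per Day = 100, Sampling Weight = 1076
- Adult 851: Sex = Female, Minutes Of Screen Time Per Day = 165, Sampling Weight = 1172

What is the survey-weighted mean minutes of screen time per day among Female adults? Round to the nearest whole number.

Female rows: 841, 842, 843, 848, 850, 851
Weighted sum = 235×199 + 155×1104 + 340×1146 + 30×413 + 100×1076 + 165×1172
  = 46765 + 171120 + 389640 + 12390 + 107600 + 193380 = 920895
Sum of weights = 199 + 1104 + 1146 + 413 + 1076 + 1172 = 5110
Weighted mean = 920895 / 5110 = 180.21429

180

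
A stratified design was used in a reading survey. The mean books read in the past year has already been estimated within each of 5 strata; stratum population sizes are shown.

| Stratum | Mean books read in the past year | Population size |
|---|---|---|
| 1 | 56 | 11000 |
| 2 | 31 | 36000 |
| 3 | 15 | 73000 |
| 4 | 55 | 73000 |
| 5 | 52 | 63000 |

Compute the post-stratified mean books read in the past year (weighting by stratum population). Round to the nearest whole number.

Σ Nₕ·x̄ₕ = 56×11000 + 31×36000 + 15×73000 + 55×73000 + 52×63000
  = 10118000
Σ Nₕ = 11000 + 36000 + 73000 + 73000 + 63000 = 256000
Overall mean = 10118000 / 256000 = 39.523438

40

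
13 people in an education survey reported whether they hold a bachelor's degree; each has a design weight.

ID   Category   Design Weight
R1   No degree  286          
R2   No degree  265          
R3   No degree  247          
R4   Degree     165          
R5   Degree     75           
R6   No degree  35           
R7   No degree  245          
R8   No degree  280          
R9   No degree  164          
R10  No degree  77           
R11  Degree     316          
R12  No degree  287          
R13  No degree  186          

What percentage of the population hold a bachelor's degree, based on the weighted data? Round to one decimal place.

21.2

Sum of weights for 'Degree' = 165 + 75 + 316 = 556
Total weight = 2628
Weighted proportion = 556 / 2628 = 0.21156773 → 21.156773%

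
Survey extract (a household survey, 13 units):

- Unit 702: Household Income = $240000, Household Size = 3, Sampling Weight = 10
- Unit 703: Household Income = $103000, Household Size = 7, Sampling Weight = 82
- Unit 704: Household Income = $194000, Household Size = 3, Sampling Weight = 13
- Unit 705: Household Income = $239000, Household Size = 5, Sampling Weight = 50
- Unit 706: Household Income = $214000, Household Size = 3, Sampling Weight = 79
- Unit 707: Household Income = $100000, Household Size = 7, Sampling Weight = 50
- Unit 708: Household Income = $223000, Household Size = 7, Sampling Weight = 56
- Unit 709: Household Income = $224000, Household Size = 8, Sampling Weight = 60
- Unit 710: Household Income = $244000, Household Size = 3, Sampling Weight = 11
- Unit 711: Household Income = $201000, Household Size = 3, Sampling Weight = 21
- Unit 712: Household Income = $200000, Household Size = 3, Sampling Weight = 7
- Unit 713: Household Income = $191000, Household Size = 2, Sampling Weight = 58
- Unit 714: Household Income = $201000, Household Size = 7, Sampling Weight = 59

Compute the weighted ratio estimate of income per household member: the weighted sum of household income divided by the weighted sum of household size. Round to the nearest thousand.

Σ wᵢ·y = 104394000
Σ wᵢ·x = 2998
Ratio = 104394000 / 2998 = 34821.214

35000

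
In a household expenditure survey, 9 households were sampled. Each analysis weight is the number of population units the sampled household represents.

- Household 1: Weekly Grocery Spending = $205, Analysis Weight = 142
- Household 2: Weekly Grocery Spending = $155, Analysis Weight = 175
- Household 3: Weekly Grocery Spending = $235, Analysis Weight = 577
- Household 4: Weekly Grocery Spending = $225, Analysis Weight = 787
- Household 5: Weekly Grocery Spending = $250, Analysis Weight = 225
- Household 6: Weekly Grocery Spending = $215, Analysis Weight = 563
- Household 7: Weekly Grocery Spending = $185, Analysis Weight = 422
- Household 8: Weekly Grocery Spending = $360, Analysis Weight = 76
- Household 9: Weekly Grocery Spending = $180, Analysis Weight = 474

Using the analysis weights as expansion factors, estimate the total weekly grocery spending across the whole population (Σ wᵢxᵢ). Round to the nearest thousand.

Weighted total = 205×142 + 155×175 + 235×577 + 225×787 + 250×225 + 215×563 + 185×422 + 360×76 + 180×474
  = 29110 + 27125 + 135595 + 177075 + 56250 + 121045 + 78070 + 27360 + 85320 = 736950

737000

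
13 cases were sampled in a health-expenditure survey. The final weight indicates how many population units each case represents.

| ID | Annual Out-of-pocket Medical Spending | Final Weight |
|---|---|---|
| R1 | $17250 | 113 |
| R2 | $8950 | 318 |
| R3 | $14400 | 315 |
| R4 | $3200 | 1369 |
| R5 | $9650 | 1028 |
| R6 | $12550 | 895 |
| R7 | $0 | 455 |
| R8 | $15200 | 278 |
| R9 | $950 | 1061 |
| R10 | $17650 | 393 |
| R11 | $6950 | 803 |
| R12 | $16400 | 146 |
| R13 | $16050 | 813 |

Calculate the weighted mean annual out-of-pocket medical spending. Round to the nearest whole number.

Weighted sum = 68058500
Sum of weights = 7987
Weighted mean = 68058500 / 7987 = 8521.1594

8521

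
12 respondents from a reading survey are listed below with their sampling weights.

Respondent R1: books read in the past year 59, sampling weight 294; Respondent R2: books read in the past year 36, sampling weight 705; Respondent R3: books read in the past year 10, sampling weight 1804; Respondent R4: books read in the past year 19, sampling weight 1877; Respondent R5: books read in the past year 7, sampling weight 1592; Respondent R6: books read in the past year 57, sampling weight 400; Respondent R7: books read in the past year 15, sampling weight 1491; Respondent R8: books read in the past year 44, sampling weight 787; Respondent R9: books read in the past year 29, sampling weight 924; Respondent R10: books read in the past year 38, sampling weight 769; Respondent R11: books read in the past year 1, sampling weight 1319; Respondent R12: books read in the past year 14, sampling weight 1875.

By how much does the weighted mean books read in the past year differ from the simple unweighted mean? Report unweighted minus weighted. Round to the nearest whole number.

Unweighted sum = 59 + 36 + 10 + 19 + 7 + 57 + 15 + 44 + 29 + 38 + 1 + 14 = 329
Unweighted mean = 329 / 12 = 27.416667
Weighted sum = 59×294 + 36×705 + 10×1804 + 19×1877 + 7×1592 + 57×400 + 15×1491 + 44×787 + 29×924 + 38×769 + 1×1319 + 14×1875
  = 17346 + 25380 + 18040 + 35663 + 11144 + 22800 + 22365 + 34628 + 26796 + 29222 + 1319 + 26250 = 270953
Sum of weights = 294 + 705 + 1804 + 1877 + 1592 + 400 + 1491 + 787 + 924 + 769 + 1319 + 1875 = 13837
Weighted mean = 270953 / 13837 = 19.581774
Difference (unweighted minus weighted) = 7.8348932

8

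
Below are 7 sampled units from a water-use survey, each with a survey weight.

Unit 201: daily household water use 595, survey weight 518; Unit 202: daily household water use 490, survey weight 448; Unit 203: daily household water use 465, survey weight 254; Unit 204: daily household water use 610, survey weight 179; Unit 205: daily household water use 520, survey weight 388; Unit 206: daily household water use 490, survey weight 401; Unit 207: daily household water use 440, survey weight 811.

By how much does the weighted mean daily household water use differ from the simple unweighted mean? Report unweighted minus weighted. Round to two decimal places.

12.17

Unweighted sum = 595 + 490 + 465 + 610 + 520 + 490 + 440 = 3610
Unweighted mean = 3610 / 7 = 515.71429
Weighted sum = 595×518 + 490×448 + 465×254 + 610×179 + 520×388 + 490×401 + 440×811
  = 1510120
Sum of weights = 518 + 448 + 254 + 179 + 388 + 401 + 811 = 2999
Weighted mean = 1510120 / 2999 = 503.54118
Difference (unweighted minus weighted) = 12.173105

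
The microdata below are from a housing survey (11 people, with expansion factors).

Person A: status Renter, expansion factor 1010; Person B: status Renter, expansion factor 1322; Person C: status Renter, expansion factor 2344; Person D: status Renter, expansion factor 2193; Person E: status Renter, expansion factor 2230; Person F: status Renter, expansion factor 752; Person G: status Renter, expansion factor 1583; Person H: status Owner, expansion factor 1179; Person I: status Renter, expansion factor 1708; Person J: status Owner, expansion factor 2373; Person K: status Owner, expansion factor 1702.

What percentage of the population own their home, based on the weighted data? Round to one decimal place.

Sum of weights for 'Owner' = 1179 + 2373 + 1702 = 5254
Total weight = 18396
Weighted proportion = 5254 / 18396 = 0.28560557 → 28.560557%

28.6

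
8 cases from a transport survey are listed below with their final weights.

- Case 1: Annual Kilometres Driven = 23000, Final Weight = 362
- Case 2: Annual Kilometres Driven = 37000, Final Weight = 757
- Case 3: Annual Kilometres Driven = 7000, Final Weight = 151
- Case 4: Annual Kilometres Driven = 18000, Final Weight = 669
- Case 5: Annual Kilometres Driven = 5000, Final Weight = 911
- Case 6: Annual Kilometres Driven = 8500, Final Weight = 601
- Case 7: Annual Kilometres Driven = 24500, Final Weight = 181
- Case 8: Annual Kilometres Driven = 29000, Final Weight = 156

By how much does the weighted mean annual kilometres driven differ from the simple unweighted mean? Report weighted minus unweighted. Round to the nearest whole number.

-1034

Unweighted sum = 23000 + 37000 + 7000 + 18000 + 5000 + 8500 + 24500 + 29000 = 152000
Unweighted mean = 152000 / 8 = 19000
Weighted sum = 23000×362 + 37000×757 + 7000×151 + 18000×669 + 5000×911 + 8500×601 + 24500×181 + 29000×156
  = 8326000 + 28009000 + 1057000 + 12042000 + 4555000 + 5108500 + 4434500 + 4524000 = 68056000
Sum of weights = 362 + 757 + 151 + 669 + 911 + 601 + 181 + 156 = 3788
Weighted mean = 68056000 / 3788 = 17966.209
Difference (weighted minus unweighted) = -1033.7909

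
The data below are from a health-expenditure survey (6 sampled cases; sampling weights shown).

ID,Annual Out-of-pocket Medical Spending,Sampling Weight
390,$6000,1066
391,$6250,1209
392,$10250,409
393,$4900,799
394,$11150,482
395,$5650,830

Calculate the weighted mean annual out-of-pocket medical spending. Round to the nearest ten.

6700

Weighted sum = 6000×1066 + 6250×1209 + 10250×409 + 4900×799 + 11150×482 + 5650×830
  = 6396000 + 7556250 + 4192250 + 3915100 + 5374300 + 4689500 = 32123400
Sum of weights = 1066 + 1209 + 409 + 799 + 482 + 830 = 4795
Weighted mean = 32123400 / 4795 = 6699.3535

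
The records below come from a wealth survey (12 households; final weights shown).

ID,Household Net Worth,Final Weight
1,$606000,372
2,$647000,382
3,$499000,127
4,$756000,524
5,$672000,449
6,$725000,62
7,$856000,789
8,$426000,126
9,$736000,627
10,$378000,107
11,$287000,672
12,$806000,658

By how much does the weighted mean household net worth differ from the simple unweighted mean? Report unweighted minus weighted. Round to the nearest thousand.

-44000

Unweighted sum = 606000 + 647000 + 499000 + 756000 + 672000 + 725000 + 856000 + 426000 + 736000 + 378000 + 287000 + 806000 = 7394000
Unweighted mean = 7394000 / 12 = 616166.67
Weighted sum = 606000×372 + 647000×382 + 499000×127 + 756000×524 + 672000×449 + 725000×62 + 856000×789 + 426000×126 + 736000×627 + 378000×107 + 287000×672 + 806000×658
  = 3232971000
Sum of weights = 372 + 382 + 127 + 524 + 449 + 62 + 789 + 126 + 627 + 107 + 672 + 658 = 4895
Weighted mean = 3232971000 / 4895 = 660463.94
Difference (unweighted minus weighted) = -44297.276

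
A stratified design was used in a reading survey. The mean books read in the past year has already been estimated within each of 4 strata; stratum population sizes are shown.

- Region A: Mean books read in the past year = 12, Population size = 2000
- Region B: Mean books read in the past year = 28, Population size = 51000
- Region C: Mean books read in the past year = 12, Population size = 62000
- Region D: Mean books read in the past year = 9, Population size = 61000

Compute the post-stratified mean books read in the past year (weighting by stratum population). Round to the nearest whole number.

16

Σ Nₕ·x̄ₕ = 12×2000 + 28×51000 + 12×62000 + 9×61000
  = 24000 + 1428000 + 744000 + 549000 = 2745000
Σ Nₕ = 2000 + 51000 + 62000 + 61000 = 176000
Overall mean = 2745000 / 176000 = 15.596591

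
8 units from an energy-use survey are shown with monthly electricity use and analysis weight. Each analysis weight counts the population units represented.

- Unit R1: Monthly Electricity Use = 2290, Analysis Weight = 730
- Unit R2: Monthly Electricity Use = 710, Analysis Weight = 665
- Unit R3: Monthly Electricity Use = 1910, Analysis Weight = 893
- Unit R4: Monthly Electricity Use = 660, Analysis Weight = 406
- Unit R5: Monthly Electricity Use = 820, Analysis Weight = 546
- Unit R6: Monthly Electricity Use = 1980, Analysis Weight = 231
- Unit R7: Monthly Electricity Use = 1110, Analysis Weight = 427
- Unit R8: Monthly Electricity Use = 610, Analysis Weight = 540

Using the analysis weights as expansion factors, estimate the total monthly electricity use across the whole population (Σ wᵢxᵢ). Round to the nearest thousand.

Weighted total = 2290×730 + 710×665 + 1910×893 + 660×406 + 820×546 + 1980×231 + 1110×427 + 610×540
  = 5825910

5826000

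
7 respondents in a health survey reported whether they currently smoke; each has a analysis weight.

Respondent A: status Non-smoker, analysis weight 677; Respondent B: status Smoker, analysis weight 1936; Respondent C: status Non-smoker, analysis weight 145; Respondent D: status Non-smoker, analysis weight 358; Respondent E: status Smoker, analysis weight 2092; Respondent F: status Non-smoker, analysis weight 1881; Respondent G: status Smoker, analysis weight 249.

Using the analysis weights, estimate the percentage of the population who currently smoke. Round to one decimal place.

58.3

Sum of weights for 'Smoker' = 1936 + 2092 + 249 = 4277
Total weight = 677 + 1936 + 145 + 358 + 2092 + 1881 + 249 = 7338
Weighted proportion = 4277 / 7338 = 0.58285636 → 58.285636%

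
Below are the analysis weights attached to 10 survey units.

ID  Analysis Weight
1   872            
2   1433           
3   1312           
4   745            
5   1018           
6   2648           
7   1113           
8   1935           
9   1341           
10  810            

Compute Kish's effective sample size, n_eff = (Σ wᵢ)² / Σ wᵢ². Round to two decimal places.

Σ wᵢ = 872 + 1433 + 1312 + 745 + 1018 + 2648 + 1113 + 1935 + 1341 + 810 = 13227
Σ wᵢ² = 760384 + 2053489 + 1721344 + 555025 + 1036324 + 7011904 + 1238769 + 3744225 + 1798281 + 656100 = 20575845
n_eff = 13227² / 20575845 = 174953529 / 20575845 = 8.50286

8.50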